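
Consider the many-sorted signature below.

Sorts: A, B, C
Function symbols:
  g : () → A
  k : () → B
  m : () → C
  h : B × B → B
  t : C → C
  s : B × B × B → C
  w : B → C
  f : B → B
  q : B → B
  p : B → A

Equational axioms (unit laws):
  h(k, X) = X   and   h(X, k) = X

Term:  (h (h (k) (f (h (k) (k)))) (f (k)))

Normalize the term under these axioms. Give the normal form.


normal form = (h (f (k)) (f (k)))

1. (h (h (k) (f (h (k) (k)))) (f (k)))  →  (h (f (h (k) (k))) (f (k)))
2. (h (f (h (k) (k))) (f (k)))  →  (h (f (k)) (f (k)))


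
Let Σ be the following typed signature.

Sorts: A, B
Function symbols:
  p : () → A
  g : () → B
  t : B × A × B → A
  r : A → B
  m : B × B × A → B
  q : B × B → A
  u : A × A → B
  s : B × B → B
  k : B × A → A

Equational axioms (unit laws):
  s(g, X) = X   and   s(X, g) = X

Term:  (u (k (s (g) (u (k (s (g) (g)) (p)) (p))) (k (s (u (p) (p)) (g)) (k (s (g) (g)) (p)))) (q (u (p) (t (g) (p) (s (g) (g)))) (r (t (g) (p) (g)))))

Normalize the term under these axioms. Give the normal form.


1. (u (k (s (g) (u (k (s (g) (g)) (p)) (p))) (k (s (u (p) (p)) (g)) (k (s (g) (g)) (p)))) (q (u (p) (t (g) (p) (s (g) (g)))) (r (t (g) (p) (g)))))  →  (u (k (u (k (s (g) (g)) (p)) (p)) (k (s (u (p) (p)) (g)) (k (s (g) (g)) (p)))) (q (u (p) (t (g) (p) (s (g) (g)))) (r (t (g) (p) (g)))))
2. (u (k (u (k (s (g) (g)) (p)) (p)) (k (s (u (p) (p)) (g)) (k (s (g) (g)) (p)))) (q (u (p) (t (g) (p) (s (g) (g)))) (r (t (g) (p) (g)))))  →  (u (k (u (k (g) (p)) (p)) (k (s (u (p) (p)) (g)) (k (s (g) (g)) (p)))) (q (u (p) (t (g) (p) (s (g) (g)))) (r (t (g) (p) (g)))))
3. (u (k (u (k (g) (p)) (p)) (k (s (u (p) (p)) (g)) (k (s (g) (g)) (p)))) (q (u (p) (t (g) (p) (s (g) (g)))) (r (t (g) (p) (g)))))  →  (u (k (u (k (g) (p)) (p)) (k (u (p) (p)) (k (s (g) (g)) (p)))) (q (u (p) (t (g) (p) (s (g) (g)))) (r (t (g) (p) (g)))))
4. (u (k (u (k (g) (p)) (p)) (k (u (p) (p)) (k (s (g) (g)) (p)))) (q (u (p) (t (g) (p) (s (g) (g)))) (r (t (g) (p) (g)))))  →  (u (k (u (k (g) (p)) (p)) (k (u (p) (p)) (k (g) (p)))) (q (u (p) (t (g) (p) (s (g) (g)))) (r (t (g) (p) (g)))))
5. (u (k (u (k (g) (p)) (p)) (k (u (p) (p)) (k (g) (p)))) (q (u (p) (t (g) (p) (s (g) (g)))) (r (t (g) (p) (g)))))  →  (u (k (u (k (g) (p)) (p)) (k (u (p) (p)) (k (g) (p)))) (q (u (p) (t (g) (p) (g))) (r (t (g) (p) (g)))))

normal form = (u (k (u (k (g) (p)) (p)) (k (u (p) (p)) (k (g) (p)))) (q (u (p) (t (g) (p) (g))) (r (t (g) (p) (g)))))


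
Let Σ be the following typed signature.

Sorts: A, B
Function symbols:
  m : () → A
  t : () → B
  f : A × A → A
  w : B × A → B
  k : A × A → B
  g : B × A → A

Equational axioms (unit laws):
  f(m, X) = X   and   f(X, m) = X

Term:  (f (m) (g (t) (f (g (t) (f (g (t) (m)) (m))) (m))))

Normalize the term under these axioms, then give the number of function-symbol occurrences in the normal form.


size = 7

1. (f (m) (g (t) (f (g (t) (f (g (t) (m)) (m))) (m))))  →  (g (t) (f (g (t) (f (g (t) (m)) (m))) (m)))
2. (g (t) (f (g (t) (f (g (t) (m)) (m))) (m)))  →  (g (t) (g (t) (f (g (t) (m)) (m))))
3. (g (t) (g (t) (f (g (t) (m)) (m))))  →  (g (t) (g (t) (g (t) (m))))
normal form: (g (t) (g (t) (g (t) (m))))


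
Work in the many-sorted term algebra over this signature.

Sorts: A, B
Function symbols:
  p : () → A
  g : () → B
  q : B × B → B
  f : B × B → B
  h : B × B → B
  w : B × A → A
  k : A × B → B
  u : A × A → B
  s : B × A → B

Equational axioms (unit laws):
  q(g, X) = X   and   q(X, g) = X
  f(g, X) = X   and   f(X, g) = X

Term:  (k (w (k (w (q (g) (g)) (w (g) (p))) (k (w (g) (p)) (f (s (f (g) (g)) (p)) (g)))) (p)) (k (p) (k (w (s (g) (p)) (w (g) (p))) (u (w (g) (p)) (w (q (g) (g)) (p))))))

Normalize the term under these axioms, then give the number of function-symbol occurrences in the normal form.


1. (k (w (k (w (q (g) (g)) (w (g) (p))) (k (w (g) (p)) (f (s (f (g) (g)) (p)) (g)))) (p)) (k (p) (k (w (s (g) (p)) (w (g) (p))) (u (w (g) (p)) (w (q (g) (g)) (p))))))  →  (k (w (k (w (g) (w (g) (p))) (k (w (g) (p)) (f (s (f (g) (g)) (p)) (g)))) (p)) (k (p) (k (w (s (g) (p)) (w (g) (p))) (u (w (g) (p)) (w (q (g) (g)) (p))))))
2. (k (w (k (w (g) (w (g) (p))) (k (w (g) (p)) (f (s (f (g) (g)) (p)) (g)))) (p)) (k (p) (k (w (s (g) (p)) (w (g) (p))) (u (w (g) (p)) (w (q (g) (g)) (p))))))  →  (k (w (k (w (g) (w (g) (p))) (k (w (g) (p)) (s (f (g) (g)) (p)))) (p)) (k (p) (k (w (s (g) (p)) (w (g) (p))) (u (w (g) (p)) (w (q (g) (g)) (p))))))
3. (k (w (k (w (g) (w (g) (p))) (k (w (g) (p)) (s (f (g) (g)) (p)))) (p)) (k (p) (k (w (s (g) (p)) (w (g) (p))) (u (w (g) (p)) (w (q (g) (g)) (p))))))  →  (k (w (k (w (g) (w (g) (p))) (k (w (g) (p)) (s (g) (p)))) (p)) (k (p) (k (w (s (g) (p)) (w (g) (p))) (u (w (g) (p)) (w (q (g) (g)) (p))))))
4. (k (w (k (w (g) (w (g) (p))) (k (w (g) (p)) (s (g) (p)))) (p)) (k (p) (k (w (s (g) (p)) (w (g) (p))) (u (w (g) (p)) (w (q (g) (g)) (p))))))  →  (k (w (k (w (g) (w (g) (p))) (k (w (g) (p)) (s (g) (p)))) (p)) (k (p) (k (w (s (g) (p)) (w (g) (p))) (u (w (g) (p)) (w (g) (p))))))
normal form: (k (w (k (w (g) (w (g) (p))) (k (w (g) (p)) (s (g) (p)))) (p)) (k (p) (k (w (s (g) (p)) (w (g) (p))) (u (w (g) (p)) (w (g) (p))))))

size = 33


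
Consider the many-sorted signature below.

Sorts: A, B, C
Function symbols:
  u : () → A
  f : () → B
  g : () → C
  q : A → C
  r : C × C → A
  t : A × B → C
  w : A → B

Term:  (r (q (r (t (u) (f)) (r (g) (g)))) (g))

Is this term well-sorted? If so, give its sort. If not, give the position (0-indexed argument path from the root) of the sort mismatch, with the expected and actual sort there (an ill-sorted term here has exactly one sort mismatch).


        (u) : A
        (f) : B
      (t (u) (f)) : C
        (g) : C
        (g) : C
      (r (g) (g)) : A
    (r (t (u) (f)) (r (g) (g))) : ✗ arg 1 at [0, 0, 1] has sort A, expected C
  (g) : C

ill-sorted at position [0, 0, 1]: expected C, got A


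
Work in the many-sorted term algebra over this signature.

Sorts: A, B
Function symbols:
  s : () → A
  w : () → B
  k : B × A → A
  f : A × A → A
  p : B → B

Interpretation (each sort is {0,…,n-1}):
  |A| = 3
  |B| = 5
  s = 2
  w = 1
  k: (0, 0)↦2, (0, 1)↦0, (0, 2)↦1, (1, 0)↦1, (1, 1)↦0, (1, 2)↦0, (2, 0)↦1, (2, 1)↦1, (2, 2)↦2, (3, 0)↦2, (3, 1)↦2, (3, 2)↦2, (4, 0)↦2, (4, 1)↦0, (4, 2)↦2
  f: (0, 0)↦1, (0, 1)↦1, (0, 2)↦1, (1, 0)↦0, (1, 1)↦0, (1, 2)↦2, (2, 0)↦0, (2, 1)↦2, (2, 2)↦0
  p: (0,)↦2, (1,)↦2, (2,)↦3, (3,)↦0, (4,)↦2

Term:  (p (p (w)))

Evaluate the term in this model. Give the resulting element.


value = 3

  w = 1
  (p (w)) = p(1,) = 2
  (p (p (w))) = p(2,) = 3


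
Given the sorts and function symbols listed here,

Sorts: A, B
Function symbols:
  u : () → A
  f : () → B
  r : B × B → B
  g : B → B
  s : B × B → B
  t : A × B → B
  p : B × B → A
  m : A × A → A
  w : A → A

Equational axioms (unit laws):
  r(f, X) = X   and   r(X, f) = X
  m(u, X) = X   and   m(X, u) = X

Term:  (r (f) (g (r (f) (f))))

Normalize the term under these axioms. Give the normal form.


normal form = (g (f))

1. (r (f) (g (r (f) (f))))  →  (g (r (f) (f)))
2. (g (r (f) (f)))  →  (g (f))


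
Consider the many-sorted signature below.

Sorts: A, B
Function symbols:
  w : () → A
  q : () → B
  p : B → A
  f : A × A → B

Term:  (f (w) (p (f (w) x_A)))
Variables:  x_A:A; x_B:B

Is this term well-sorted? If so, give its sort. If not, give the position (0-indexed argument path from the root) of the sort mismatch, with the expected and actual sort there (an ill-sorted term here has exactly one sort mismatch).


well-sorted; sort = B

  (w) : A
      (w) : A
      x_A : A
    (f (w) x_A) : B
  (p (f (w) x_A)) : A
(f (w) (p (f (w) x_A))) : B


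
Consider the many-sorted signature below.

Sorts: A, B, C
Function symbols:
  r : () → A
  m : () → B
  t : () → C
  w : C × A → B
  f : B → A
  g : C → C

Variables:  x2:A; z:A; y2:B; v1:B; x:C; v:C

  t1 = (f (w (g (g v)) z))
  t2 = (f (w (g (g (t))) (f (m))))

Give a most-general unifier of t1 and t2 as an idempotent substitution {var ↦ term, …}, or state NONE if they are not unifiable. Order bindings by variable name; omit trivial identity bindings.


{v ↦ (t), z ↦ (f (m))}


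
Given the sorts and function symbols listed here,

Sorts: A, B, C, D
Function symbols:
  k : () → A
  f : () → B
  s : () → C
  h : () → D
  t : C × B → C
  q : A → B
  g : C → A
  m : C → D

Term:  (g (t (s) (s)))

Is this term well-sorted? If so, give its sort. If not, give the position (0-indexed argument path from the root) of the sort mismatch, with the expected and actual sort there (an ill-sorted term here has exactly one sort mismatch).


    (s) : C
    (s) : C
  (t (s) (s)) : ✗ arg 1 at [0, 1] has sort C, expected B

ill-sorted at position [0, 1]: expected B, got C


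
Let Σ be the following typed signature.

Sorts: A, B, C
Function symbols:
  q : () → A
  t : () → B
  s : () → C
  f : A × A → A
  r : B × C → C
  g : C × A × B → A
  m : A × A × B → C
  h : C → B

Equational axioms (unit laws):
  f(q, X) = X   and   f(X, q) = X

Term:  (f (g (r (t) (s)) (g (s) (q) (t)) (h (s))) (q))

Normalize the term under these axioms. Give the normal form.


normal form = (g (r (t) (s)) (g (s) (q) (t)) (h (s)))

1. (f (g (r (t) (s)) (g (s) (q) (t)) (h (s))) (q))  →  (g (r (t) (s)) (g (s) (q) (t)) (h (s)))


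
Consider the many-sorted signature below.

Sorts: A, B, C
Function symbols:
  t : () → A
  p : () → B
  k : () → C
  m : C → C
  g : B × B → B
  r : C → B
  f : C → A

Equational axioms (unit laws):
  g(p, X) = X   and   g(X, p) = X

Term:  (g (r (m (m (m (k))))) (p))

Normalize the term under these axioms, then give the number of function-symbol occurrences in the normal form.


1. (g (r (m (m (m (k))))) (p))  →  (r (m (m (m (k)))))
normal form: (r (m (m (m (k)))))

size = 5


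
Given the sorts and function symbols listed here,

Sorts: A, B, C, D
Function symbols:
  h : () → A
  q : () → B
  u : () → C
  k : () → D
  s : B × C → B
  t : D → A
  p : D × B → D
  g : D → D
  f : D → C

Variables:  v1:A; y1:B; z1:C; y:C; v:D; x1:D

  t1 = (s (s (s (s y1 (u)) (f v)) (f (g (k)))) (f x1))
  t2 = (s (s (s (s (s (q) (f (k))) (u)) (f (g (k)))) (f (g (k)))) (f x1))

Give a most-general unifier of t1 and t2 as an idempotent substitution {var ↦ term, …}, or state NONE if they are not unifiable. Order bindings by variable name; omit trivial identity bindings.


{v ↦ (g (k)), y1 ↦ (s (q) (f (k)))}


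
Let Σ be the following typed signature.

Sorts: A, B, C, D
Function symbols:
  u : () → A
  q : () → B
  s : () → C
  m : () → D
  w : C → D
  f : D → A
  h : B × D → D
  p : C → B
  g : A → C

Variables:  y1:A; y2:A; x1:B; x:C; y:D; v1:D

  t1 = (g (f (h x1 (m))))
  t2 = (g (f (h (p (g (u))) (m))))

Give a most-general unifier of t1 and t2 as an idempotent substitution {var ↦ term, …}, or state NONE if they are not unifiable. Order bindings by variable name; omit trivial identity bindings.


{x1 ↦ (p (g (u)))}


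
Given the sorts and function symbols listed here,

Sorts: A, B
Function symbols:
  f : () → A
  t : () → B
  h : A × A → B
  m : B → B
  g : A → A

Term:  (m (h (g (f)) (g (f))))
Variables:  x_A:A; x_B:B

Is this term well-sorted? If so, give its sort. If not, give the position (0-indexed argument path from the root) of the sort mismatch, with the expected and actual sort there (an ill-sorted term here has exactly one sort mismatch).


well-sorted; sort = B

      (f) : A
    (g (f)) : A
      (f) : A
    (g (f)) : A
  (h (g (f)) (g (f))) : B
(m (h (g (f)) (g (f)))) : B


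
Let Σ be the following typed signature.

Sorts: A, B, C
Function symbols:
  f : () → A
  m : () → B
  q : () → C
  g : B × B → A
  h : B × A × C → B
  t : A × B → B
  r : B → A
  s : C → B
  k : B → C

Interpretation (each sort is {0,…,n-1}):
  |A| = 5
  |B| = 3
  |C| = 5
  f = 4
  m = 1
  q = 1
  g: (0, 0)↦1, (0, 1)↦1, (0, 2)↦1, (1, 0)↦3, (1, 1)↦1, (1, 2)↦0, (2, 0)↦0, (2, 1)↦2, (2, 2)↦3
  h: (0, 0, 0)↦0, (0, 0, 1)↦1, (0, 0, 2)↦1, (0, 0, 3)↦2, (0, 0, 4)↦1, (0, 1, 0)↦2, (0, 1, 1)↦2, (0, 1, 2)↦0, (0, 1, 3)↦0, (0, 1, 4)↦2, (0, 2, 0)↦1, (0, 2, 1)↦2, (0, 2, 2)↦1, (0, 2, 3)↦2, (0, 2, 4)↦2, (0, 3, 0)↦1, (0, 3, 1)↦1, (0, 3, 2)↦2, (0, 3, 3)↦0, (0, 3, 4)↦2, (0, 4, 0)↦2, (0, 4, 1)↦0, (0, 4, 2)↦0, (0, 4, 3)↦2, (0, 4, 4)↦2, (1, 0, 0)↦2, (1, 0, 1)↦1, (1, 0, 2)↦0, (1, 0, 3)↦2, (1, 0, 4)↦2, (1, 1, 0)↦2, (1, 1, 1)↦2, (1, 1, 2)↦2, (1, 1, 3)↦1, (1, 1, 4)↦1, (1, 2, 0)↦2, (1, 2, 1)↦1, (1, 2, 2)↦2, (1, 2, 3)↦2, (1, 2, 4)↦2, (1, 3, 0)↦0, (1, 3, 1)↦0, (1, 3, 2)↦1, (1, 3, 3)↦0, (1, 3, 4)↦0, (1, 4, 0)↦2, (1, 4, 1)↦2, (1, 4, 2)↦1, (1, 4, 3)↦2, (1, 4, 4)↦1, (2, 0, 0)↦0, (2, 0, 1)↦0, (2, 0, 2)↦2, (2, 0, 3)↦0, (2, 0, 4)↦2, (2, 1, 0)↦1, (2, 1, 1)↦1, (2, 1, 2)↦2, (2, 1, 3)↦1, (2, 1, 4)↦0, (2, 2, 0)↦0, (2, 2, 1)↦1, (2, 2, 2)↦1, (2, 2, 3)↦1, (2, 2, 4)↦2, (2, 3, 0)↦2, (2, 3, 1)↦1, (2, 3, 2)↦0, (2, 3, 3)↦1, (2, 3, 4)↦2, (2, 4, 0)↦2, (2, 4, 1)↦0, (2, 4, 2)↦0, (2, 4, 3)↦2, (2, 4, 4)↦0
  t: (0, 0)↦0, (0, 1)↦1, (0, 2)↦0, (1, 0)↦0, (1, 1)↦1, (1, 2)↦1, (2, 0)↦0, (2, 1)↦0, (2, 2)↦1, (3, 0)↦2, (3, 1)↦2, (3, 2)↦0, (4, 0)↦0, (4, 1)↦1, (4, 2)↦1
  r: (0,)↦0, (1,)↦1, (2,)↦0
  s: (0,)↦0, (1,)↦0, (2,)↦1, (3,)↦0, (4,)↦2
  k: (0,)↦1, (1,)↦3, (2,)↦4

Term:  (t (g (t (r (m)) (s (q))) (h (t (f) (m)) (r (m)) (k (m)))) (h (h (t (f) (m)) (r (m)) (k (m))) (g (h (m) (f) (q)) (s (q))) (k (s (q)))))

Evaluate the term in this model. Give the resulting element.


  m = 1
  (r (m)) = r(1,) = 1
  q = 1
  (s (q)) = s(1,) = 0
  (t (r (m)) (s (q))) = t(1, 0) = 0
  f = 4
  m = 1
  (t (f) (m)) = t(4, 1) = 1
  m = 1
  (r (m)) = r(1,) = 1
  m = 1
  (k (m)) = k(1,) = 3
  (h (t (f) (m)) (r (m)) (k (m))) = h(1, 1, 3) = 1
  (g (t (r (m)) (s (q))) (h (t (f) (m)) (r (m)) (k (m)))) = g(0, 1) = 1
  f = 4
  m = 1
  (t (f) (m)) = t(4, 1) = 1
  m = 1
  (r (m)) = r(1,) = 1
  m = 1
  (k (m)) = k(1,) = 3
  (h (t (f) (m)) (r (m)) (k (m))) = h(1, 1, 3) = 1
  m = 1
  f = 4
  q = 1
  (h (m) (f) (q)) = h(1, 4, 1) = 2
  q = 1
  (s (q)) = s(1,) = 0
  (g (h (m) (f) (q)) (s (q))) = g(2, 0) = 0
  q = 1
  (s (q)) = s(1,) = 0
  (k (s (q))) = k(0,) = 1
  (h (h (t (f) (m)) (r (m)) (k (m))) (g (h (m) (f) (q)) (s (q))) (k (s (q)))) = h(1, 0, 1) = 1
  (t (g (t (r (m)) (s (q))) (h (t (f) (m)) (r (m)) (k (m)))) (h (h (t (f) (m)) (r (m)) (k (m))) (g (h (m) (f) (q)) (s (q))) (k (s (q))))) = t(1, 1) = 1

value = 1


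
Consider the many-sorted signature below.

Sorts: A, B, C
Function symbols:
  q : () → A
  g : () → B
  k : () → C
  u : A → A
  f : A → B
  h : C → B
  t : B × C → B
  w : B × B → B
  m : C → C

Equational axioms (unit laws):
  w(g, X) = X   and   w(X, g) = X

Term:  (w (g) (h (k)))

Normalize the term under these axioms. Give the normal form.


1. (w (g) (h (k)))  →  (h (k))

normal form = (h (k))


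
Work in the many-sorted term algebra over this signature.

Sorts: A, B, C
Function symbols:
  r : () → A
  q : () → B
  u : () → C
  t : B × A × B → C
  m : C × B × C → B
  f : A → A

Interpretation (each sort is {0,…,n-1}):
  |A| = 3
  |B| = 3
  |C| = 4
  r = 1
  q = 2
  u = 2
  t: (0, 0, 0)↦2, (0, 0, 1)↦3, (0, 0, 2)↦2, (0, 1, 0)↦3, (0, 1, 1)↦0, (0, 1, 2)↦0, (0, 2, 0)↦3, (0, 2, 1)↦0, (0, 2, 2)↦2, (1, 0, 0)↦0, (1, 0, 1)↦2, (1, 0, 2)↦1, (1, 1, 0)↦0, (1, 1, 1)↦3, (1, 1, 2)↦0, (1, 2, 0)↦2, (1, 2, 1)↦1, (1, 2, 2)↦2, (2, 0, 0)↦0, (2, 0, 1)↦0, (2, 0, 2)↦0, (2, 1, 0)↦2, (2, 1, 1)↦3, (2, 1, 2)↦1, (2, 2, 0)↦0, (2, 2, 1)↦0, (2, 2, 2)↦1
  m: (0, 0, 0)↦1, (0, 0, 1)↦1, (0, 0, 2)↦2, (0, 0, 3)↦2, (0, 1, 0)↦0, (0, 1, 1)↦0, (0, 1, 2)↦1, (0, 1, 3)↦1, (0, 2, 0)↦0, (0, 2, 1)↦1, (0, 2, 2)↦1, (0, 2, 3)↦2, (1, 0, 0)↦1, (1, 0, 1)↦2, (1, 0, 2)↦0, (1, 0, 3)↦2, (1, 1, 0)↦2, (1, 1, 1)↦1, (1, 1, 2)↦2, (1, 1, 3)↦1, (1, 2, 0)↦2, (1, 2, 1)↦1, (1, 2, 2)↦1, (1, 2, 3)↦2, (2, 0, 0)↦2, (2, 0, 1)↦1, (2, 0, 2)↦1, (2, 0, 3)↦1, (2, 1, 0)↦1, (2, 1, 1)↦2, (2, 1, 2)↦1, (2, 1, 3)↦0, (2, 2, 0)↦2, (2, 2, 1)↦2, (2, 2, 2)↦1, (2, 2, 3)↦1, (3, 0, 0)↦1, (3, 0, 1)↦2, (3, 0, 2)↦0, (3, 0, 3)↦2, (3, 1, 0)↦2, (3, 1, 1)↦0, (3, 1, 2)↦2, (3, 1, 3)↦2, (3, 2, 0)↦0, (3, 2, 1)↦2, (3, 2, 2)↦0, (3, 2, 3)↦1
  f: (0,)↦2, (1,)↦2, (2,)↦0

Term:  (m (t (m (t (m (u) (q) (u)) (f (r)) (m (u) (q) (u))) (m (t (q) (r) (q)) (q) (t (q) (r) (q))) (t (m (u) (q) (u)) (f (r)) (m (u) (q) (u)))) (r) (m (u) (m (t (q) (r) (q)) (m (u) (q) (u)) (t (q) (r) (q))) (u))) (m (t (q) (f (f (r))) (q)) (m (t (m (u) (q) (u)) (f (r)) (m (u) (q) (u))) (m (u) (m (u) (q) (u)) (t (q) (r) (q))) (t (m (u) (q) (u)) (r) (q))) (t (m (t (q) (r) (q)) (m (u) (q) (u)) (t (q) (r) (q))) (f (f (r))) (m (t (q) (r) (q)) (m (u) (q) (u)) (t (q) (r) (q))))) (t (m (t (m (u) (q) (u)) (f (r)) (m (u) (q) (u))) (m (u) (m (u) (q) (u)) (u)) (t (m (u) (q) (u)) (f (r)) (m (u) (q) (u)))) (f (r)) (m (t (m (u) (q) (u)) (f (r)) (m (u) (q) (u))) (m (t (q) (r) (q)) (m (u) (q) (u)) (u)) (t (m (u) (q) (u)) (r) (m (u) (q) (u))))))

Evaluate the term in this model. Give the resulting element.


  u = 2
  q = 2
  u = 2
  (m (u) (q) (u)) = m(2, 2, 2) = 1
  r = 1
  (f (r)) = f(1,) = 2
  u = 2
  q = 2
  u = 2
  (m (u) (q) (u)) = m(2, 2, 2) = 1
  (t (m (u) (q) (u)) (f (r)) (m (u) (q) (u))) = t(1, 2, 1) = 1
  q = 2
  r = 1
  q = 2
  (t (q) (r) (q)) = t(2, 1, 2) = 1
  q = 2
  q = 2
  r = 1
  q = 2
  (t (q) (r) (q)) = t(2, 1, 2) = 1
  (m (t (q) (r) (q)) (q) (t (q) (r) (q))) = m(1, 2, 1) = 1
  u = 2
  q = 2
  u = 2
  (m (u) (q) (u)) = m(2, 2, 2) = 1
  r = 1
  (f (r)) = f(1,) = 2
  u = 2
  q = 2
  u = 2
  (m (u) (q) (u)) = m(2, 2, 2) = 1
  (t (m (u) (q) (u)) (f (r)) (m (u) (q) (u))) = t(1, 2, 1) = 1
  (m (t (m (u) (q) (u)) (f (r)) (m (u) (q) (u))) (m (t (q) (r) (q)) (q) (t (q) (r) (q))) (t (m (u) (q) (u)) (f (r)) (m (u) (q) (u)))) = m(1, 1, 1) = 1
  r = 1
  u = 2
  q = 2
  r = 1
  q = 2
  (t (q) (r) (q)) = t(2, 1, 2) = 1
  u = 2
  q = 2
  u = 2
  (m (u) (q) (u)) = m(2, 2, 2) = 1
  q = 2
  r = 1
  q = 2
  (t (q) (r) (q)) = t(2, 1, 2) = 1
  (m (t (q) (r) (q)) (m (u) (q) (u)) (t (q) (r) (q))) = m(1, 1, 1) = 1
  u = 2
  (m (u) (m (t (q) (r) (q)) (m (u) (q) (u)) (t (q) (r) (q))) (u)) = m(2, 1, 2) = 1
  (t (m (t (m (u) (q) (u)) (f (r)) (m (u) (q) (u))) (m (t (q) (r) (q)) (q) (t (q) (r) (q))) (t (m (u) (q) (u)) (f (r)) (m (u) (q) (u)))) (r) (m (u) (m (t (q) (r) (q)) (m (u) (q) (u)) (t (q) (r) (q))) (u))) = t(1, 1, 1) = 3
  q = 2
  r = 1
  (f (r)) = f(1,) = 2
  (f (f (r))) = f(2,) = 0
  q = 2
  (t (q) (f (f (r))) (q)) = t(2, 0, 2) = 0
  u = 2
  q = 2
  u = 2
  (m (u) (q) (u)) = m(2, 2, 2) = 1
  r = 1
  (f (r)) = f(1,) = 2
  u = 2
  q = 2
  u = 2
  (m (u) (q) (u)) = m(2, 2, 2) = 1
  (t (m (u) (q) (u)) (f (r)) (m (u) (q) (u))) = t(1, 2, 1) = 1
  u = 2
  u = 2
  q = 2
  u = 2
  (m (u) (q) (u)) = m(2, 2, 2) = 1
  q = 2
  r = 1
  q = 2
  (t (q) (r) (q)) = t(2, 1, 2) = 1
  (m (u) (m (u) (q) (u)) (t (q) (r) (q))) = m(2, 1, 1) = 2
  u = 2
  q = 2
  u = 2
  (m (u) (q) (u)) = m(2, 2, 2) = 1
  r = 1
  q = 2
  (t (m (u) (q) (u)) (r) (q)) = t(1, 1, 2) = 0
  (m (t (m (u) (q) (u)) (f (r)) (m (u) (q) (u))) (m (u) (m (u) (q) (u)) (t (q) (r) (q))) (t (m (u) (q) (u)) (r) (q))) = m(1, 2, 0) = 2
  q = 2
  r = 1
  q = 2
  (t (q) (r) (q)) = t(2, 1, 2) = 1
  u = 2
  q = 2
  u = 2
  (m (u) (q) (u)) = m(2, 2, 2) = 1
  q = 2
  r = 1
  q = 2
  (t (q) (r) (q)) = t(2, 1, 2) = 1
  (m (t (q) (r) (q)) (m (u) (q) (u)) (t (q) (r) (q))) = m(1, 1, 1) = 1
  r = 1
  (f (r)) = f(1,) = 2
  (f (f (r))) = f(2,) = 0
  q = 2
  r = 1
  q = 2
  (t (q) (r) (q)) = t(2, 1, 2) = 1
  u = 2
  q = 2
  u = 2
  (m (u) (q) (u)) = m(2, 2, 2) = 1
  q = 2
  r = 1
  q = 2
  (t (q) (r) (q)) = t(2, 1, 2) = 1
  (m (t (q) (r) (q)) (m (u) (q) (u)) (t (q) (r) (q))) = m(1, 1, 1) = 1
  (t (m (t (q) (r) (q)) (m (u) (q) (u)) (t (q) (r) (q))) (f (f (r))) (m (t (q) (r) (q)) (m (u) (q) (u)) (t (q) (r) (q)))) = t(1, 0, 1) = 2
  (m (t (q) (f (f (r))) (q)) (m (t (m (u) (q) (u)) (f (r)) (m (u) (q) (u))) (m (u) (m (u) (q) (u)) (t (q) (r) (q))) (t (m (u) (q) (u)) (r) (q))) (t (m (t (q) (r) (q)) (m (u) (q) (u)) (t (q) (r) (q))) (f (f (r))) (m (t (q) (r) (q)) (m (u) (q) (u)) (t (q) (r) (q))))) = m(0, 2, 2) = 1
  u = 2
  q = 2
  u = 2
  (m (u) (q) (u)) = m(2, 2, 2) = 1
  r = 1
  (f (r)) = f(1,) = 2
  u = 2
  q = 2
  u = 2
  (m (u) (q) (u)) = m(2, 2, 2) = 1
  (t (m (u) (q) (u)) (f (r)) (m (u) (q) (u))) = t(1, 2, 1) = 1
  u = 2
  u = 2
  q = 2
  u = 2
  (m (u) (q) (u)) = m(2, 2, 2) = 1
  u = 2
  (m (u) (m (u) (q) (u)) (u)) = m(2, 1, 2) = 1
  u = 2
  q = 2
  u = 2
  (m (u) (q) (u)) = m(2, 2, 2) = 1
  r = 1
  (f (r)) = f(1,) = 2
  u = 2
  q = 2
  u = 2
  (m (u) (q) (u)) = m(2, 2, 2) = 1
  (t (m (u) (q) (u)) (f (r)) (m (u) (q) (u))) = t(1, 2, 1) = 1
  (m (t (m (u) (q) (u)) (f (r)) (m (u) (q) (u))) (m (u) (m (u) (q) (u)) (u)) (t (m (u) (q) (u)) (f (r)) (m (u) (q) (u)))) = m(1, 1, 1) = 1
  r = 1
  (f (r)) = f(1,) = 2
  u = 2
  q = 2
  u = 2
  (m (u) (q) (u)) = m(2, 2, 2) = 1
  r = 1
  (f (r)) = f(1,) = 2
  u = 2
  q = 2
  u = 2
  (m (u) (q) (u)) = m(2, 2, 2) = 1
  (t (m (u) (q) (u)) (f (r)) (m (u) (q) (u))) = t(1, 2, 1) = 1
  q = 2
  r = 1
  q = 2
  (t (q) (r) (q)) = t(2, 1, 2) = 1
  u = 2
  q = 2
  u = 2
  (m (u) (q) (u)) = m(2, 2, 2) = 1
  u = 2
  (m (t (q) (r) (q)) (m (u) (q) (u)) (u)) = m(1, 1, 2) = 2
  u = 2
  q = 2
  u = 2
  (m (u) (q) (u)) = m(2, 2, 2) = 1
  r = 1
  u = 2
  q = 2
  u = 2
  (m (u) (q) (u)) = m(2, 2, 2) = 1
  (t (m (u) (q) (u)) (r) (m (u) (q) (u))) = t(1, 1, 1) = 3
  (m (t (m (u) (q) (u)) (f (r)) (m (u) (q) (u))) (m (t (q) (r) (q)) (m (u) (q) (u)) (u)) (t (m (u) (q) (u)) (r) (m (u) (q) (u)))) = m(1, 2, 3) = 2
  (t (m (t (m (u) (q) (u)) (f (r)) (m (u) (q) (u))) (m (u) (m (u) (q) (u)) (u)) (t (m (u) (q) (u)) (f (r)) (m (u) (q) (u)))) (f (r)) (m (t (m (u) (q) (u)) (f (r)) (m (u) (q) (u))) (m (t (q) (r) (q)) (m (u) (q) (u)) (u)) (t (m (u) (q) (u)) (r) (m (u) (q) (u))))) = t(1, 2, 2) = 2
  (m (t (m (t (m (u) (q) (u)) (f (r)) (m (u) (q) (u))) (m (t (q) (r) (q)) (q) (t (q) (r) (q))) (t (m (u) (q) (u)) (f (r)) (m (u) (q) (u)))) (r) (m (u) (m (t (q) (r) (q)) (m (u) (q) (u)) (t (q) (r) (q))) (u))) (m (t (q) (f (f (r))) (q)) (m (t (m (u) (q) (u)) (f (r)) (m (u) (q) (u))) (m (u) (m (u) (q) (u)) (t (q) (r) (q))) (t (m (u) (q) (u)) (r) (q))) (t (m (t (q) (r) (q)) (m (u) (q) (u)) (t (q) (r) (q))) (f (f (r))) (m (t (q) (r) (q)) (m (u) (q) (u)) (t (q) (r) (q))))) (t (m (t (m (u) (q) (u)) (f (r)) (m (u) (q) (u))) (m (u) (m (u) (q) (u)) (u)) (t (m (u) (q) (u)) (f (r)) (m (u) (q) (u)))) (f (r)) (m (t (m (u) (q) (u)) (f (r)) (m (u) (q) (u))) (m (t (q) (r) (q)) (m (u) (q) (u)) (u)) (t (m (u) (q) (u)) (r) (m (u) (q) (u)))))) = m(3, 1, 2) = 2

value = 2


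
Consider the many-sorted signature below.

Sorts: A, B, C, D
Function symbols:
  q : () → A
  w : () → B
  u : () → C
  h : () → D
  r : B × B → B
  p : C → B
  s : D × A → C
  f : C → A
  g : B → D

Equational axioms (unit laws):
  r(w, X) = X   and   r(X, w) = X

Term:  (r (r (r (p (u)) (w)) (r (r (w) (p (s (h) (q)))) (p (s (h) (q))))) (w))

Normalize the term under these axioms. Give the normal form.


1. (r (r (r (p (u)) (w)) (r (r (w) (p (s (h) (q)))) (p (s (h) (q))))) (w))  →  (r (r (p (u)) (w)) (r (r (w) (p (s (h) (q)))) (p (s (h) (q)))))
2. (r (r (p (u)) (w)) (r (r (w) (p (s (h) (q)))) (p (s (h) (q)))))  →  (r (p (u)) (r (r (w) (p (s (h) (q)))) (p (s (h) (q)))))
3. (r (p (u)) (r (r (w) (p (s (h) (q)))) (p (s (h) (q)))))  →  (r (p (u)) (r (p (s (h) (q))) (p (s (h) (q)))))

normal form = (r (p (u)) (r (p (s (h) (q))) (p (s (h) (q)))))


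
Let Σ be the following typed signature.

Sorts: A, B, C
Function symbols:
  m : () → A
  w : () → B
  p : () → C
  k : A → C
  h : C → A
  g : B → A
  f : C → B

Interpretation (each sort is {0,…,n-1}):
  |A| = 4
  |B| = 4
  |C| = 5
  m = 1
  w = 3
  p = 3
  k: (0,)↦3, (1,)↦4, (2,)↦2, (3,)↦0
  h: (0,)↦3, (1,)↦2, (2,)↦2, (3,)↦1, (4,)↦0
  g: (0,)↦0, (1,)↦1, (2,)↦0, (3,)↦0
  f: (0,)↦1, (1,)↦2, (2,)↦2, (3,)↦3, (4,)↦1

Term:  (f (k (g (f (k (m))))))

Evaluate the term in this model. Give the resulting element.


  m = 1
  (k (m)) = k(1,) = 4
  (f (k (m))) = f(4,) = 1
  (g (f (k (m)))) = g(1,) = 1
  (k (g (f (k (m))))) = k(1,) = 4
  (f (k (g (f (k (m)))))) = f(4,) = 1

value = 1


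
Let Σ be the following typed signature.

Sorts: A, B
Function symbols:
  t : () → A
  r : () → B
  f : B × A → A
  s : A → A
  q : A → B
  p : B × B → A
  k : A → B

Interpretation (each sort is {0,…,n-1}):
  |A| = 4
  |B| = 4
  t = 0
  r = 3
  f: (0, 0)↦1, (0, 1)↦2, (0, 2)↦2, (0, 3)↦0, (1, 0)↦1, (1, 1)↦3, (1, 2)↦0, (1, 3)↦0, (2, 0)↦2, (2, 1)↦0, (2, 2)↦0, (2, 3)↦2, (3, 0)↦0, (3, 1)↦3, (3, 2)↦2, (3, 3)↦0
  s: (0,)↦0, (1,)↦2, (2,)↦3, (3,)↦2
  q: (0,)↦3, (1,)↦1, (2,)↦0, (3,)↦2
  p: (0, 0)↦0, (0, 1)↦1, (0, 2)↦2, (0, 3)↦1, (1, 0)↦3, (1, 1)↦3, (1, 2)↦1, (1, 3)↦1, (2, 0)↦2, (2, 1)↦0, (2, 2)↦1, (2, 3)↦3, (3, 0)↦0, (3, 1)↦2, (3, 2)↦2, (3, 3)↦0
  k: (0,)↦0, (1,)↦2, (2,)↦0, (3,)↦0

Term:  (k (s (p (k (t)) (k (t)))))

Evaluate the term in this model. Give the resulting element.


value = 0

  t = 0
  (k (t)) = k(0,) = 0
  t = 0
  (k (t)) = k(0,) = 0
  (p (k (t)) (k (t))) = p(0, 0) = 0
  (s (p (k (t)) (k (t)))) = s(0,) = 0
  (k (s (p (k (t)) (k (t))))) = k(0,) = 0


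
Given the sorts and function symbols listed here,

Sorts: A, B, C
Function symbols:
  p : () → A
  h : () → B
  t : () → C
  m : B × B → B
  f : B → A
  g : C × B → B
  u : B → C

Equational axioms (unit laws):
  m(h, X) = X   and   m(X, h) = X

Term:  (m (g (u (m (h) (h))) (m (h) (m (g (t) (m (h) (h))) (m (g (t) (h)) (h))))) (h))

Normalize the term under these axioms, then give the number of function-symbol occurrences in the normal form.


size = 10

1. (m (g (u (m (h) (h))) (m (h) (m (g (t) (m (h) (h))) (m (g (t) (h)) (h))))) (h))  →  (g (u (m (h) (h))) (m (h) (m (g (t) (m (h) (h))) (m (g (t) (h)) (h)))))
2. (g (u (m (h) (h))) (m (h) (m (g (t) (m (h) (h))) (m (g (t) (h)) (h)))))  →  (g (u (h)) (m (h) (m (g (t) (m (h) (h))) (m (g (t) (h)) (h)))))
3. (g (u (h)) (m (h) (m (g (t) (m (h) (h))) (m (g (t) (h)) (h)))))  →  (g (u (h)) (m (g (t) (m (h) (h))) (m (g (t) (h)) (h))))
4. (g (u (h)) (m (g (t) (m (h) (h))) (m (g (t) (h)) (h))))  →  (g (u (h)) (m (g (t) (h)) (m (g (t) (h)) (h))))
5. (g (u (h)) (m (g (t) (h)) (m (g (t) (h)) (h))))  →  (g (u (h)) (m (g (t) (h)) (g (t) (h))))
normal form: (g (u (h)) (m (g (t) (h)) (g (t) (h))))


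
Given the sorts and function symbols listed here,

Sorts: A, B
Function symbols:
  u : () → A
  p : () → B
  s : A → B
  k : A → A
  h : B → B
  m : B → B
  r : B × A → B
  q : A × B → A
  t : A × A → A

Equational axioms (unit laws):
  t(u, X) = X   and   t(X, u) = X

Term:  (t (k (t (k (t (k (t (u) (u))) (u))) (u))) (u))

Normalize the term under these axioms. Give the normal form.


1. (t (k (t (k (t (k (t (u) (u))) (u))) (u))) (u))  →  (k (t (k (t (k (t (u) (u))) (u))) (u)))
2. (k (t (k (t (k (t (u) (u))) (u))) (u)))  →  (k (k (t (k (t (u) (u))) (u))))
3. (k (k (t (k (t (u) (u))) (u))))  →  (k (k (k (t (u) (u)))))
4. (k (k (k (t (u) (u)))))  →  (k (k (k (u))))

normal form = (k (k (k (u))))


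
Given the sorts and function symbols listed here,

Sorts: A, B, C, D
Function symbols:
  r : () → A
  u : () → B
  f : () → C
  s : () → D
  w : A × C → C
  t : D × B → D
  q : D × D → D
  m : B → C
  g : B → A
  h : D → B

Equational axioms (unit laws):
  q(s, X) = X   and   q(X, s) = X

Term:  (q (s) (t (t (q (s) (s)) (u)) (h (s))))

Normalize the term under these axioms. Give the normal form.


normal form = (t (t (s) (u)) (h (s)))

1. (q (s) (t (t (q (s) (s)) (u)) (h (s))))  →  (t (t (q (s) (s)) (u)) (h (s)))
2. (t (t (q (s) (s)) (u)) (h (s)))  →  (t (t (s) (u)) (h (s)))


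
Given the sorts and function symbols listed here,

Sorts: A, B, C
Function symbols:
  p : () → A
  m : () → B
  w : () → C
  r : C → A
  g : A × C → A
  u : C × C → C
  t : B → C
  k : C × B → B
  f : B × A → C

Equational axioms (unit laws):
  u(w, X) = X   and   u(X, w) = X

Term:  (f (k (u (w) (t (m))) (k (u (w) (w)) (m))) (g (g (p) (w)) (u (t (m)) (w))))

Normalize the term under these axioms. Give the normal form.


normal form = (f (k (t (m)) (k (w) (m))) (g (g (p) (w)) (t (m))))

1. (f (k (u (w) (t (m))) (k (u (w) (w)) (m))) (g (g (p) (w)) (u (t (m)) (w))))  →  (f (k (t (m)) (k (u (w) (w)) (m))) (g (g (p) (w)) (u (t (m)) (w))))
2. (f (k (t (m)) (k (u (w) (w)) (m))) (g (g (p) (w)) (u (t (m)) (w))))  →  (f (k (t (m)) (k (w) (m))) (g (g (p) (w)) (u (t (m)) (w))))
3. (f (k (t (m)) (k (w) (m))) (g (g (p) (w)) (u (t (m)) (w))))  →  (f (k (t (m)) (k (w) (m))) (g (g (p) (w)) (t (m))))


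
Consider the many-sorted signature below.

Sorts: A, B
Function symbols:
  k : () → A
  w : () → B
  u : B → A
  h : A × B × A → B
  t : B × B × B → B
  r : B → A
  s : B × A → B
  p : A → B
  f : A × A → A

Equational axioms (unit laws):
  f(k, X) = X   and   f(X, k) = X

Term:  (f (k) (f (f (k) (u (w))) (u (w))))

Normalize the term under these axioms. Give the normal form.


normal form = (f (u (w)) (u (w)))

1. (f (k) (f (f (k) (u (w))) (u (w))))  →  (f (f (k) (u (w))) (u (w)))
2. (f (f (k) (u (w))) (u (w)))  →  (f (u (w)) (u (w)))


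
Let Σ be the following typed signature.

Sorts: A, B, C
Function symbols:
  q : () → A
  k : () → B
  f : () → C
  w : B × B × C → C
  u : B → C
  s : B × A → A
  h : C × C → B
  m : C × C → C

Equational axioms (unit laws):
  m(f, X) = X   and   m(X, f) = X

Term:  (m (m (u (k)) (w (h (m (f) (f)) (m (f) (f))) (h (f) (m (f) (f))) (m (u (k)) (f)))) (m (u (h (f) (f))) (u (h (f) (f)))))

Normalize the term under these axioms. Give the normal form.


1. (m (m (u (k)) (w (h (m (f) (f)) (m (f) (f))) (h (f) (m (f) (f))) (m (u (k)) (f)))) (m (u (h (f) (f))) (u (h (f) (f)))))  →  (m (m (u (k)) (w (h (f) (m (f) (f))) (h (f) (m (f) (f))) (m (u (k)) (f)))) (m (u (h (f) (f))) (u (h (f) (f)))))
2. (m (m (u (k)) (w (h (f) (m (f) (f))) (h (f) (m (f) (f))) (m (u (k)) (f)))) (m (u (h (f) (f))) (u (h (f) (f)))))  →  (m (m (u (k)) (w (h (f) (f)) (h (f) (m (f) (f))) (m (u (k)) (f)))) (m (u (h (f) (f))) (u (h (f) (f)))))
3. (m (m (u (k)) (w (h (f) (f)) (h (f) (m (f) (f))) (m (u (k)) (f)))) (m (u (h (f) (f))) (u (h (f) (f)))))  →  (m (m (u (k)) (w (h (f) (f)) (h (f) (f)) (m (u (k)) (f)))) (m (u (h (f) (f))) (u (h (f) (f)))))
4. (m (m (u (k)) (w (h (f) (f)) (h (f) (f)) (m (u (k)) (f)))) (m (u (h (f) (f))) (u (h (f) (f)))))  →  (m (m (u (k)) (w (h (f) (f)) (h (f) (f)) (u (k)))) (m (u (h (f) (f))) (u (h (f) (f)))))

normal form = (m (m (u (k)) (w (h (f) (f)) (h (f) (f)) (u (k)))) (m (u (h (f) (f))) (u (h (f) (f)))))


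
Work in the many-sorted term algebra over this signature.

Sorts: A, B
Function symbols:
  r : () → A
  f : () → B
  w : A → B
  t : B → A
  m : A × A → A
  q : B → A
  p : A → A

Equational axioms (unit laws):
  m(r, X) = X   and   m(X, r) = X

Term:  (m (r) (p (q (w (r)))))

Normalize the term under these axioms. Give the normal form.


1. (m (r) (p (q (w (r)))))  →  (p (q (w (r))))

normal form = (p (q (w (r))))


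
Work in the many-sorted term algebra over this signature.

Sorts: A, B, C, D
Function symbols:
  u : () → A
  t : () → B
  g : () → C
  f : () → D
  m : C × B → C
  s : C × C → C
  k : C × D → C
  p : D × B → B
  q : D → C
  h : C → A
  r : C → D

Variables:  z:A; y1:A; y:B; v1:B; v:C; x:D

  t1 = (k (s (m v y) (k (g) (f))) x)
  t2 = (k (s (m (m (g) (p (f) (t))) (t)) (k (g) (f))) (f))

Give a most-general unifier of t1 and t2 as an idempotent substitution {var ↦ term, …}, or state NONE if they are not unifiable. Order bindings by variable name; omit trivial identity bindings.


{v ↦ (m (g) (p (f) (t))), x ↦ (f), y ↦ (t)}


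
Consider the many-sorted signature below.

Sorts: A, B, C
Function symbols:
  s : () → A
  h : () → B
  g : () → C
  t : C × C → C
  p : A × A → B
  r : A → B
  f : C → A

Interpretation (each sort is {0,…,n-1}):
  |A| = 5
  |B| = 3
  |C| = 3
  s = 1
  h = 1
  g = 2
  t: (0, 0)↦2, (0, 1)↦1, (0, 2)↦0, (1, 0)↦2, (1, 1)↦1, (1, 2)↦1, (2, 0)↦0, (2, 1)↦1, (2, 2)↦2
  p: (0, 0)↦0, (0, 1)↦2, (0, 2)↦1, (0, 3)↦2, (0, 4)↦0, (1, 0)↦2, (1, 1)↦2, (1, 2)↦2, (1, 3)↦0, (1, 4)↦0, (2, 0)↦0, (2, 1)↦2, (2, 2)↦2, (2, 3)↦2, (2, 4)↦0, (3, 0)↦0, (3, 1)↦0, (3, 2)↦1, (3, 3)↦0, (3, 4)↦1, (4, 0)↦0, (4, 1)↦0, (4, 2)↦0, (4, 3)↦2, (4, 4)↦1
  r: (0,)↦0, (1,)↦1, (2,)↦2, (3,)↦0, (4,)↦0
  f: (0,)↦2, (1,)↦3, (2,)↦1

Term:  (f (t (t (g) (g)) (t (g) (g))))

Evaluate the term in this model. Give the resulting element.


  g = 2
  g = 2
  (t (g) (g)) = t(2, 2) = 2
  g = 2
  g = 2
  (t (g) (g)) = t(2, 2) = 2
  (t (t (g) (g)) (t (g) (g))) = t(2, 2) = 2
  (f (t (t (g) (g)) (t (g) (g)))) = f(2,) = 1

value = 1


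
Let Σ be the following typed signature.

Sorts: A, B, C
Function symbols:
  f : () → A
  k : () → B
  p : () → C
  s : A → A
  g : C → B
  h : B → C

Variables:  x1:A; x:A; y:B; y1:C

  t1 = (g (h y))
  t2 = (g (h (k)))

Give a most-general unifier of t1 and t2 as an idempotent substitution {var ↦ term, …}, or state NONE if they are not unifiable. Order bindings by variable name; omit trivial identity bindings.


{y ↦ (k)}


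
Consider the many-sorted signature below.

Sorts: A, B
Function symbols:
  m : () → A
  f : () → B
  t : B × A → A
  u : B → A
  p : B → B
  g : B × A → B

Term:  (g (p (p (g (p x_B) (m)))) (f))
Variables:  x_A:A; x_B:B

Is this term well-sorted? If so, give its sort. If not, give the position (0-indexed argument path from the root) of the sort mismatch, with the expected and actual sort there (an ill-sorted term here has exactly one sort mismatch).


ill-sorted at position [1]: expected A, got B

          x_B : B
        (p x_B) : B
        (m) : A
      (g (p x_B) (m)) : B
    (p (g (p x_B) (m))) : B
  (p (p (g (p x_B) (m)))) : B
  (f) : B
(g (p (p (g (p x_B) (m)))) (f)) : ✗ arg 1 at [1] has sort B, expected A


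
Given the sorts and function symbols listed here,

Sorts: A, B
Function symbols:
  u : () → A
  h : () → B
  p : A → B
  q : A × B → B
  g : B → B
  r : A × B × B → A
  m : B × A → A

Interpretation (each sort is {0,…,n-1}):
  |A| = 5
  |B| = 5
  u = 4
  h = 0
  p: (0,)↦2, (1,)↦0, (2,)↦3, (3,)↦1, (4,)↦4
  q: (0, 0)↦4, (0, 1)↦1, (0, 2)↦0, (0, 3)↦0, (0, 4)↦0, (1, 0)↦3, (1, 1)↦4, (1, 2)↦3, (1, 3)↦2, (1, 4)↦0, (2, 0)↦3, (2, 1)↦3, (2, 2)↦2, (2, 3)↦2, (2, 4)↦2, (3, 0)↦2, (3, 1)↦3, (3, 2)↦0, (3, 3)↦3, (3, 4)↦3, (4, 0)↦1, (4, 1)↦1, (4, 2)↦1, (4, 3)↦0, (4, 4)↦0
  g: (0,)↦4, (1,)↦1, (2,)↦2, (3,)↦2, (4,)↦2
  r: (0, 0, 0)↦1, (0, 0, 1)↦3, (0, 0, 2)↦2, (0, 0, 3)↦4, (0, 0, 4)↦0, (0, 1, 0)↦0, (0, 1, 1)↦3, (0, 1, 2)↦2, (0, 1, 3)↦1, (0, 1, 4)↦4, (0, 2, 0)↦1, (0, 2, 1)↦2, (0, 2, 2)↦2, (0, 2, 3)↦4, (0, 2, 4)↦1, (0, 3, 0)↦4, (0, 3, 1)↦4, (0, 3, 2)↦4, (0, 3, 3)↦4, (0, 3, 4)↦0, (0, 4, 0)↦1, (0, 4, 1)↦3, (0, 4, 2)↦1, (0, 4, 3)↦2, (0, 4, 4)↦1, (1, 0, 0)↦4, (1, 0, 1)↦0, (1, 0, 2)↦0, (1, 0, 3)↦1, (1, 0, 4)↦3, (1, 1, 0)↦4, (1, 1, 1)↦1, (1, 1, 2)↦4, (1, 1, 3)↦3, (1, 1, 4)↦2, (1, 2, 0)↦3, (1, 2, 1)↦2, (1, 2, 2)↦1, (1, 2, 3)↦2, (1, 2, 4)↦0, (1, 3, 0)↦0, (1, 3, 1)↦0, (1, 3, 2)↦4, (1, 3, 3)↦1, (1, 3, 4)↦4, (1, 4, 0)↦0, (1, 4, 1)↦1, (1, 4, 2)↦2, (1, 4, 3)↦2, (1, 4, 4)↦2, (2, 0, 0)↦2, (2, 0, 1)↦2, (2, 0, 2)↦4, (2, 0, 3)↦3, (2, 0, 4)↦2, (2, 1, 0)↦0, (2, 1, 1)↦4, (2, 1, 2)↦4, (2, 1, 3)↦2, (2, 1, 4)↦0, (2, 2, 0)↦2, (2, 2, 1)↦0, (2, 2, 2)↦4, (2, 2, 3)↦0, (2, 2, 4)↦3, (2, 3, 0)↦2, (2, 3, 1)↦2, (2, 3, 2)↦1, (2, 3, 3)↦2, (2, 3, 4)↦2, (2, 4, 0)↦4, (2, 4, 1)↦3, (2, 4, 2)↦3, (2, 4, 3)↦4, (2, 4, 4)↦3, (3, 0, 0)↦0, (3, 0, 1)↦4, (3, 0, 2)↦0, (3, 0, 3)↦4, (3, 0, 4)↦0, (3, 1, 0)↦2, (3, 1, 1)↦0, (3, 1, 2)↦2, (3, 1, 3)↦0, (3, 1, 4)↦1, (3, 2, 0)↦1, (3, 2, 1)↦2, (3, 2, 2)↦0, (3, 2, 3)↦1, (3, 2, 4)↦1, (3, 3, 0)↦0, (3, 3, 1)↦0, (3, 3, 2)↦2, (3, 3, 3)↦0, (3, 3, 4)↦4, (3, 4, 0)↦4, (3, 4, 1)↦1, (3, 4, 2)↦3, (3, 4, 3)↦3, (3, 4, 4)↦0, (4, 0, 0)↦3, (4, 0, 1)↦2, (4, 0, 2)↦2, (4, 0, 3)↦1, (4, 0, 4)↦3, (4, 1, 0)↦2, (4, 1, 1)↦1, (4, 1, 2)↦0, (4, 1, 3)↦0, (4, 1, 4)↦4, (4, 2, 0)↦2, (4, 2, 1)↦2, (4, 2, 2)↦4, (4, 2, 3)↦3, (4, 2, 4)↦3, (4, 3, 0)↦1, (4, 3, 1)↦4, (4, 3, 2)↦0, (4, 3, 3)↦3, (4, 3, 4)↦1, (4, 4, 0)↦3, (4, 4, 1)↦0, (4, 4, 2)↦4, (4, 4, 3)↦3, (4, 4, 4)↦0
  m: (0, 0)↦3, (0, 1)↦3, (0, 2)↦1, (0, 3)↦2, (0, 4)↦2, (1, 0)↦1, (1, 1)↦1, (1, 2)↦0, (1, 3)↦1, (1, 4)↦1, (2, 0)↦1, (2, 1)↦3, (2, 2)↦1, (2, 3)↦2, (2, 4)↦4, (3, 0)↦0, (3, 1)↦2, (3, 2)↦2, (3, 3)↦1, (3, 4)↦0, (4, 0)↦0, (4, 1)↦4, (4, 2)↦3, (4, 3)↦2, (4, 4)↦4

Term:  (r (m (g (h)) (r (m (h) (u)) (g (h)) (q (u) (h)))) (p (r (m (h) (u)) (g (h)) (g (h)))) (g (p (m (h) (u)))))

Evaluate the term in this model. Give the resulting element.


  h = 0
  (g (h)) = g(0,) = 4
  h = 0
  u = 4
  (m (h) (u)) = m(0, 4) = 2
  h = 0
  (g (h)) = g(0,) = 4
  u = 4
  h = 0
  (q (u) (h)) = q(4, 0) = 1
  (r (m (h) (u)) (g (h)) (q (u) (h))) = r(2, 4, 1) = 3
  (m (g (h)) (r (m (h) (u)) (g (h)) (q (u) (h)))) = m(4, 3) = 2
  h = 0
  u = 4
  (m (h) (u)) = m(0, 4) = 2
  h = 0
  (g (h)) = g(0,) = 4
  h = 0
  (g (h)) = g(0,) = 4
  (r (m (h) (u)) (g (h)) (g (h))) = r(2, 4, 4) = 3
  (p (r (m (h) (u)) (g (h)) (g (h)))) = p(3,) = 1
  h = 0
  u = 4
  (m (h) (u)) = m(0, 4) = 2
  (p (m (h) (u))) = p(2,) = 3
  (g (p (m (h) (u)))) = g(3,) = 2
  (r (m (g (h)) (r (m (h) (u)) (g (h)) (q (u) (h)))) (p (r (m (h) (u)) (g (h)) (g (h)))) (g (p (m (h) (u))))) = r(2, 1, 2) = 4

value = 4


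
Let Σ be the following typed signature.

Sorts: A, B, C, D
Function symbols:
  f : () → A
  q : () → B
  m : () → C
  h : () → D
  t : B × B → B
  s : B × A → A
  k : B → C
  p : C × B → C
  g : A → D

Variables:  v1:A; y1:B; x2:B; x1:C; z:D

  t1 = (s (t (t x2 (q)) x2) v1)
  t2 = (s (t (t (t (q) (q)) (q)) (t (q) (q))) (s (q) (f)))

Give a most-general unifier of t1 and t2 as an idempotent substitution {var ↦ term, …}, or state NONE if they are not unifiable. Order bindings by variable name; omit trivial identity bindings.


{v1 ↦ (s (q) (f)), x2 ↦ (t (q) (q))}


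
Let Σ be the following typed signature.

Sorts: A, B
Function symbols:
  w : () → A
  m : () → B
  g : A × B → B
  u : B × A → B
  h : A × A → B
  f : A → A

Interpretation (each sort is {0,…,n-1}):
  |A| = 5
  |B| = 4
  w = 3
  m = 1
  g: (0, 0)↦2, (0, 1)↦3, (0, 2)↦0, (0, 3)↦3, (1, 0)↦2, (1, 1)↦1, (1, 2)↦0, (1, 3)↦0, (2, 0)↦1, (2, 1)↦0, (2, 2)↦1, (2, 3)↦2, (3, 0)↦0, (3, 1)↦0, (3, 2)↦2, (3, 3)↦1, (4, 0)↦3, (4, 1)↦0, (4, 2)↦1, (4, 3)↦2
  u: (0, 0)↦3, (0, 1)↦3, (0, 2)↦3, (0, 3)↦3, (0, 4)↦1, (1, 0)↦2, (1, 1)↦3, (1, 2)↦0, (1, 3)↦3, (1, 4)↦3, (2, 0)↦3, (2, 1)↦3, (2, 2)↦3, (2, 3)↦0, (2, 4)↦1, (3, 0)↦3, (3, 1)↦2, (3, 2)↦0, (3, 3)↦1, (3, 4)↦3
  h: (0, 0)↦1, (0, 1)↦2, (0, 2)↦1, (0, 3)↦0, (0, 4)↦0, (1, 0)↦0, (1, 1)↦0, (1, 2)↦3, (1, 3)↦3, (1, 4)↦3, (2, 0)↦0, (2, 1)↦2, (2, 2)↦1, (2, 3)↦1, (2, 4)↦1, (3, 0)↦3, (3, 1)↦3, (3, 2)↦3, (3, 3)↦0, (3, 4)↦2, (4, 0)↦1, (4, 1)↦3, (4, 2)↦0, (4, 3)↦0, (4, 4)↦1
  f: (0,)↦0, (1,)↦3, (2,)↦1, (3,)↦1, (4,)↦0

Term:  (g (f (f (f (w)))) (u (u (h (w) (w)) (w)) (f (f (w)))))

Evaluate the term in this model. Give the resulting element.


  w = 3
  (f (w)) = f(3,) = 1
  (f (f (w))) = f(1,) = 3
  (f (f (f (w)))) = f(3,) = 1
  w = 3
  w = 3
  (h (w) (w)) = h(3, 3) = 0
  w = 3
  (u (h (w) (w)) (w)) = u(0, 3) = 3
  w = 3
  (f (w)) = f(3,) = 1
  (f (f (w))) = f(1,) = 3
  (u (u (h (w) (w)) (w)) (f (f (w)))) = u(3, 3) = 1
  (g (f (f (f (w)))) (u (u (h (w) (w)) (w)) (f (f (w))))) = g(1, 1) = 1

value = 1
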